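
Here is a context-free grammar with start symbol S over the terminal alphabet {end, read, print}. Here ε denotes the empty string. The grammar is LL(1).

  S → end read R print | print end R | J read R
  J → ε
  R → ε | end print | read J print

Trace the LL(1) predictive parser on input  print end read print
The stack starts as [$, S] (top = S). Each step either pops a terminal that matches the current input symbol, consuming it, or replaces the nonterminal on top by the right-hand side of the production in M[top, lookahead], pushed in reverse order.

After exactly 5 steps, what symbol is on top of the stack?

J

step 1: stack=$ S  input=print end read print $  — expand S → print end R
step 2: stack=$ R end print  input=print end read print $  — match print
step 3: stack=$ R end  input=end read print $  — match end
step 4: stack=$ R  input=read print $  — expand R → read J print
step 5: stack=$ print J read  input=read print $  — match read
Stack after step 5: $ print J (top = J).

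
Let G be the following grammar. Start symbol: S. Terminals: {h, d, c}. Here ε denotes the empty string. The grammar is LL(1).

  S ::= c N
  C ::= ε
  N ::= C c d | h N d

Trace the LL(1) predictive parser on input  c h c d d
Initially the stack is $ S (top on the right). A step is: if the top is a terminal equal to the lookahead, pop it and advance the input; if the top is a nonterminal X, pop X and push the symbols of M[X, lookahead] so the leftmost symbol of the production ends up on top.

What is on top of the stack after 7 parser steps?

     Stack      Input        Action
  1  $ S        c h c d d $  expand S ::= c N
  2  $ N c      c h c d d $  match c
  3  $ N        h c d d $    expand N ::= h N d
  4  $ d N h    h c d d $    match h
  5  $ d N      c d d $      expand N ::= C c d
  6  $ d d c C  c d d $      expand C ::= ε
  7  $ d d c    c d d $      match c
Stack after step 7: $ d d (top = d).

d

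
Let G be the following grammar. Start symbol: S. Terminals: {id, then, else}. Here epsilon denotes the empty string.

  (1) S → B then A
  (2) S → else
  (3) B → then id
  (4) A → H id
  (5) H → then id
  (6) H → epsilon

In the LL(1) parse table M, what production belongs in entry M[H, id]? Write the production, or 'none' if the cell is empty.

FIRST(B) = {then}
FIRST(H) = {epsilon, then}
FIRST(S) = {else, then}  (via B then A)
FIRST(A) = {id, then}  (via H id)
FOLLOW(S) includes $ since S is the start symbol.
FOLLOW(H): in A→H id, H is followed by id with FIRST {id}. Thus FOLLOW(H) = {id}.
For H → then id: FIRST(then id) = {then}, so it goes in M[H, t] for t ∈ {then}.
For H → epsilon: FIRST(epsilon) = {epsilon}, so it goes in M[H, t] for t ∈ {}; since epsilon ∈ FIRST, also for every t ∈ FOLLOW(H) = {id}.

H → epsilon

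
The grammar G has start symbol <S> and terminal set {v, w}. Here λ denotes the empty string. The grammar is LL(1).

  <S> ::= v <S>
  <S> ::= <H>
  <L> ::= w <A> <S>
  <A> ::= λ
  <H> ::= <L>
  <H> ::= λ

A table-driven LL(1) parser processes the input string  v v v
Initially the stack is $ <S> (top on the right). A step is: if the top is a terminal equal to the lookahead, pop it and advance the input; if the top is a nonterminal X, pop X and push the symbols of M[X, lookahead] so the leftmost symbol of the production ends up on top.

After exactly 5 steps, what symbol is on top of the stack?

     Stack    Input    Action
  1  $ <S>    v v v $  expand <S> ::= v <S>
  2  $ <S> v  v v v $  match v
  3  $ <S>    v v $    expand <S> ::= v <S>
  4  $ <S> v  v v $    match v
  5  $ <S>    v $      expand <S> ::= v <S>
Stack after step 5: $ <S> v (top = v).

v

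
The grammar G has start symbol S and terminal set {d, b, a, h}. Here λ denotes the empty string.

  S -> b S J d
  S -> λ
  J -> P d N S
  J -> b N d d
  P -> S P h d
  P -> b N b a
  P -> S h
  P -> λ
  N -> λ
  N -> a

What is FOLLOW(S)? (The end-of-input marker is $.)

{$, b, d, h}

FIRST(S): from S->b S J d we get {b}; from S->λ we get {λ}. So FIRST(S) = {λ, b}.
FIRST(N): from N->λ we get {λ}; from N->a we get {a}. So FIRST(N) = {λ, a}.
FIRST(P): from P->S P h d we get {b, h}; from P->b N b a we get {b}; from P->S h we get {b, h}; from P->λ we get {λ}. So FIRST(P) = {λ, b, h}.
FIRST(J): from J->P d N S we get {b, d, h}; from J->b N d d we get {b}. So FIRST(J) = {b, d, h}.
FOLLOW(S) includes $ since S is the start symbol.
FOLLOW(J): in S->b S J d, J is followed by d with FIRST {d}. Thus FOLLOW(J) = {d}.
FOLLOW(S): in S->b S J d, S is followed by J d with FIRST {b, d, h}; in J->P d N S, the suffix after S is empty, so FOLLOW(S) ⊇ FOLLOW(J) = {d}; in P->S P h d, S is followed by P h d with FIRST {b, h}; in P->S h, S is followed by h with FIRST {h}. Thus FOLLOW(S) = {$, b, d, h}.
FOLLOW(P): in J->P d N S, P is followed by d N S with FIRST {d}; in P->S P h d, P is followed by h d with FIRST {h}. Thus FOLLOW(P) = {d, h}.
FOLLOW(N): in J->P d N S, N is followed by S with FIRST {λ, b}; in J->P d N S, the suffix after N is nullable, so FOLLOW(N) ⊇ FOLLOW(J) = {d}; in J->b N d d, N is followed by d d with FIRST {d}; in P->b N b a, N is followed by b a with FIRST {b}. Thus FOLLOW(N) = {b, d}.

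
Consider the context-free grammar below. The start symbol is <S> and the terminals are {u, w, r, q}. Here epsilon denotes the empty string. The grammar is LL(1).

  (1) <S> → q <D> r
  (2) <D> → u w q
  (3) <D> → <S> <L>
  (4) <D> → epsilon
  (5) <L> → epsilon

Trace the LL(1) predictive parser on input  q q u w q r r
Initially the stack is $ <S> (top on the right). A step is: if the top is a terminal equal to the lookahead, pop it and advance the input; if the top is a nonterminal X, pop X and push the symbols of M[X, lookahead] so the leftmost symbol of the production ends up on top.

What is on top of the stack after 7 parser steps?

w

     Stack            Input            Action
  1  $ <S>            q q u w q r r $  expand <S> → q <D> r
  2  $ r <D> q        q q u w q r r $  match q
  3  $ r <D>          q u w q r r $    expand <D> → <S> <L>
  4  $ r <L> <S>      q u w q r r $    expand <S> → q <D> r
  5  $ r <L> r <D> q  q u w q r r $    match q
  6  $ r <L> r <D>    u w q r r $      expand <D> → u w q
  7  $ r <L> r q w u  u w q r r $      match u
Stack after step 7: $ r <L> r q w (top = w).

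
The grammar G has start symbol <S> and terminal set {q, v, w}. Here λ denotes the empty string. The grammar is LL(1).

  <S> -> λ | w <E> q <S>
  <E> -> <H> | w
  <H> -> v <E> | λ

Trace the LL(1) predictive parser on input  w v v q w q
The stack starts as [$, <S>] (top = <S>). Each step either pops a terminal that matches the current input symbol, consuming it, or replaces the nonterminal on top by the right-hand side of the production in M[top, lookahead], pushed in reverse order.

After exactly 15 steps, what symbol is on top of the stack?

q

      Stack          Input          Action
   1  $ <S>          w v v q w q $  expand <S> -> w <E> q <S>
   2  $ <S> q <E> w  w v v q w q $  match w
   3  $ <S> q <E>    v v q w q $    expand <E> -> <H>
   4  $ <S> q <H>    v v q w q $    expand <H> -> v <E>
   5  $ <S> q <E> v  v v q w q $    match v
   6  $ <S> q <E>    v q w q $      expand <E> -> <H>
   7  $ <S> q <H>    v q w q $      expand <H> -> v <E>
   8  $ <S> q <E> v  v q w q $      match v
   9  $ <S> q <E>    q w q $        expand <E> -> <H>
  10  $ <S> q <H>    q w q $        expand <H> -> λ
  11  $ <S> q        q w q $        match q
  12  $ <S>          w q $          expand <S> -> w <E> q <S>
  13  $ <S> q <E> w  w q $          match w
  14  $ <S> q <E>    q $            expand <E> -> <H>
  15  $ <S> q <H>    q $            expand <H> -> λ
Stack after step 15: $ <S> q (top = q).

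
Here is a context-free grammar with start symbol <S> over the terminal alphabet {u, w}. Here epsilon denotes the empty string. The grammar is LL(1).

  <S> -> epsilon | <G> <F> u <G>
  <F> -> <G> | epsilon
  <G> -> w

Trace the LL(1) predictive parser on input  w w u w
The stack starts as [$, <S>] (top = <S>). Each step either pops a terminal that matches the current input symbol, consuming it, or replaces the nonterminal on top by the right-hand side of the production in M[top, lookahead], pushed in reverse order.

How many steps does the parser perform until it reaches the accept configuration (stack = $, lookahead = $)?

9

     Stack            Input      Action
  1  $ <S>            w w u w $  expand <S> -> <G> <F> u <G>
  2  $ <G> u <F> <G>  w w u w $  expand <G> -> w
  3  $ <G> u <F> w    w w u w $  match w
  4  $ <G> u <F>      w u w $    expand <F> -> <G>
  5  $ <G> u <G>      w u w $    expand <G> -> w
  6  $ <G> u w        w u w $    match w
  7  $ <G> u          u w $      match u
  8  $ <G>            w $        expand <G> -> w
  9  $ w              w $        match w
Accept reached after 9 steps.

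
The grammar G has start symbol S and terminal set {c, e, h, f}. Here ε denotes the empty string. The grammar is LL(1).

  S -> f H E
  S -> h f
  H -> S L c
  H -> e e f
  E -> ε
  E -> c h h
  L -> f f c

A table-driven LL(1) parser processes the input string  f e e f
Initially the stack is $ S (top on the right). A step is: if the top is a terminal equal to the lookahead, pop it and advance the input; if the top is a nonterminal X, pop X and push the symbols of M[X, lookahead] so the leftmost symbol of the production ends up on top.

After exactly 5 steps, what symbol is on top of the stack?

f

step 1: stack=$ S  input=f e e f $  — expand S -> f H E
step 2: stack=$ E H f  input=f e e f $  — match f
step 3: stack=$ E H  input=e e f $  — expand H -> e e f
step 4: stack=$ E f e e  input=e e f $  — match e
step 5: stack=$ E f e  input=e f $  — match e
Stack after step 5: $ E f (top = f).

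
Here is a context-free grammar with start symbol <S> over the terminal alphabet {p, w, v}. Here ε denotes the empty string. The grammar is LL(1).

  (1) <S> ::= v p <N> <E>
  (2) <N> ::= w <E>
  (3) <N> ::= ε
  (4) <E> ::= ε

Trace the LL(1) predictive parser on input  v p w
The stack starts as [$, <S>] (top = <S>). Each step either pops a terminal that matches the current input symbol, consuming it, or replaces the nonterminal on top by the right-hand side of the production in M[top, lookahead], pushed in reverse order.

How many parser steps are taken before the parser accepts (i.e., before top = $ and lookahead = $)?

7

step 1: stack=$ <S>  input=v p w $  — expand <S> ::= v p <N> <E>
step 2: stack=$ <E> <N> p v  input=v p w $  — match v
step 3: stack=$ <E> <N> p  input=p w $  — match p
step 4: stack=$ <E> <N>  input=w $  — expand <N> ::= w <E>
step 5: stack=$ <E> <E> w  input=w $  — match w
step 6: stack=$ <E> <E>  input=$  — expand <E> ::= ε
step 7: stack=$ <E>  input=$  — expand <E> ::= ε
Accept reached after 7 steps.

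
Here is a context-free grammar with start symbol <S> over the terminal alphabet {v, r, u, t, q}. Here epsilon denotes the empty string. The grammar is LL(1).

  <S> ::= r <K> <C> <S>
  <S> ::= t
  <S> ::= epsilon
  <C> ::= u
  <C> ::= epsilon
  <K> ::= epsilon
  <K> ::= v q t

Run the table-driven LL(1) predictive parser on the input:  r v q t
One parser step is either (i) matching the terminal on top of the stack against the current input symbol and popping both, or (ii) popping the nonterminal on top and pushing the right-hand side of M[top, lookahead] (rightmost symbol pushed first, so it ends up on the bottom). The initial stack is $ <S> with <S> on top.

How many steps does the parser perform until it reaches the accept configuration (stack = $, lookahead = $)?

8

     Stack            Input      Action
  1  $ <S>            r v q t $  expand <S> ::= r <K> <C> <S>
  2  $ <S> <C> <K> r  r v q t $  match r
  3  $ <S> <C> <K>    v q t $    expand <K> ::= v q t
  4  $ <S> <C> t q v  v q t $    match v
  5  $ <S> <C> t q    q t $      match q
  6  $ <S> <C> t      t $        match t
  7  $ <S> <C>        $          expand <C> ::= epsilon
  8  $ <S>            $          expand <S> ::= epsilon
Accept reached after 8 steps.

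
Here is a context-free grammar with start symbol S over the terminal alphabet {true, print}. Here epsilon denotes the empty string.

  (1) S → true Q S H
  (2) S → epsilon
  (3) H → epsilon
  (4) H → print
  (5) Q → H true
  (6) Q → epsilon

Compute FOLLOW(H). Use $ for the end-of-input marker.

FIRST(S) = {epsilon, true}
FIRST(H) = {epsilon, print}
FIRST(Q) = {epsilon, print, true}  (via H true)
FOLLOW(S) includes $ since S is the start symbol.
FOLLOW(S): in S→true Q S H, S is followed by H with FIRST {epsilon, print}; in S→true Q S H, the suffix after S is nullable (adds nothing new). Thus FOLLOW(S) = {$, print}.
FOLLOW(H): in S→true Q S H, the suffix after H is empty, so FOLLOW(H) ⊇ FOLLOW(S) = {$, print}; in Q→H true, H is followed by true with FIRST {true}. Thus FOLLOW(H) = {$, print, true}.
FOLLOW(Q): in S→true Q S H, Q is followed by S H with FIRST {epsilon, print, true}; in S→true Q S H, the suffix after Q is nullable, so FOLLOW(Q) ⊇ FOLLOW(S) = {$, print}. Thus FOLLOW(Q) = {$, print, true}.

{$, print, true}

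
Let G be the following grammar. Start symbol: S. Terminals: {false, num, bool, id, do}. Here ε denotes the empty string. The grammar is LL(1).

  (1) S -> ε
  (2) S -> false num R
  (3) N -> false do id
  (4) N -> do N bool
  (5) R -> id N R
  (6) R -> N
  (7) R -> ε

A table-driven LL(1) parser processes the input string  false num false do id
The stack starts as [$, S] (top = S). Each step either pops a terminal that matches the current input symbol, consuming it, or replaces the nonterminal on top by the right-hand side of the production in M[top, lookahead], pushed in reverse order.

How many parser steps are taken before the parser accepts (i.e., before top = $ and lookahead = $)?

step 1: stack=$ S  input=false num false do id $  — expand S -> false num R
step 2: stack=$ R num false  input=false num false do id $  — match false
step 3: stack=$ R num  input=num false do id $  — match num
step 4: stack=$ R  input=false do id $  — expand R -> N
step 5: stack=$ N  input=false do id $  — expand N -> false do id
step 6: stack=$ id do false  input=false do id $  — match false
step 7: stack=$ id do  input=do id $  — match do
step 8: stack=$ id  input=id $  — match id
Accept reached after 8 steps.

8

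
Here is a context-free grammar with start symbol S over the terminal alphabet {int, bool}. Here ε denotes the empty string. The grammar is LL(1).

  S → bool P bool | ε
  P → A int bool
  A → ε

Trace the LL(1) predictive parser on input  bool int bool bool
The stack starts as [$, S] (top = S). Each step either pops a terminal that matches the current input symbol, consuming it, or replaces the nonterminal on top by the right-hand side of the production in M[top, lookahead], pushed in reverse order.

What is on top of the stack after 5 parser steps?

     Stack              Input                 Action
  1  $ S                bool int bool bool $  expand S → bool P bool
  2  $ bool P bool      bool int bool bool $  match bool
  3  $ bool P           int bool bool $       expand P → A int bool
  4  $ bool bool int A  int bool bool $       expand A → ε
  5  $ bool bool int    int bool bool $       match int
Stack after step 5: $ bool bool (top = bool).

bool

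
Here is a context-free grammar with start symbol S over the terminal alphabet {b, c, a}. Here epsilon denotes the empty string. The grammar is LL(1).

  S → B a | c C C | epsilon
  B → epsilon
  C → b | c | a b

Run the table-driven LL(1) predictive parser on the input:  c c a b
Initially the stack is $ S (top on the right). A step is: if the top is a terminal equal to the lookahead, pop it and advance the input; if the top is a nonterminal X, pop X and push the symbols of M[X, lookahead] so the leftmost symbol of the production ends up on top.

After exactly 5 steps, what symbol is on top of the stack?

a

step 1: stack=$ S  input=c c a b $  — expand S → c C C
step 2: stack=$ C C c  input=c c a b $  — match c
step 3: stack=$ C C  input=c a b $  — expand C → c
step 4: stack=$ C c  input=c a b $  — match c
step 5: stack=$ C  input=a b $  — expand C → a b
Stack after step 5: $ b a (top = a).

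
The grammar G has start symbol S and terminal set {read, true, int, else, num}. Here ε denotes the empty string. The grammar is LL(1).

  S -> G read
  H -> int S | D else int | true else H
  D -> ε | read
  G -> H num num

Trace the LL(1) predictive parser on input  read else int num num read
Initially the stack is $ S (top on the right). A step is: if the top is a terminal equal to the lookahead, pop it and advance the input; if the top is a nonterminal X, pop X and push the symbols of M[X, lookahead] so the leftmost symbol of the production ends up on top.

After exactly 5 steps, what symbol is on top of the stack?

else

     Stack                         Input                         Action
  1  $ S                           read else int num num read $  expand S -> G read
  2  $ read G                      read else int num num read $  expand G -> H num num
  3  $ read num num H              read else int num num read $  expand H -> D else int
  4  $ read num num int else D     read else int num num read $  expand D -> read
  5  $ read num num int else read  read else int num num read $  match read
Stack after step 5: $ read num num int else (top = else).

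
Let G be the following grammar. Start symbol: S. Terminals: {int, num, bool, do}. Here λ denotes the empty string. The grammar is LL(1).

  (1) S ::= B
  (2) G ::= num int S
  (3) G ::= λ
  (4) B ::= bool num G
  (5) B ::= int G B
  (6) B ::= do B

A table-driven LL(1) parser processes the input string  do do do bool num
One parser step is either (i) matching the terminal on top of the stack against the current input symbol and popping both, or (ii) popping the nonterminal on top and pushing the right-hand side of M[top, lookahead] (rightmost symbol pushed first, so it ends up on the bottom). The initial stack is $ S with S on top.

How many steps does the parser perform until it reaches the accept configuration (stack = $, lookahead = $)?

11

step 1: stack=$ S  input=do do do bool num $  — expand S ::= B
step 2: stack=$ B  input=do do do bool num $  — expand B ::= do B
step 3: stack=$ B do  input=do do do bool num $  — match do
step 4: stack=$ B  input=do do bool num $  — expand B ::= do B
step 5: stack=$ B do  input=do do bool num $  — match do
step 6: stack=$ B  input=do bool num $  — expand B ::= do B
step 7: stack=$ B do  input=do bool num $  — match do
step 8: stack=$ B  input=bool num $  — expand B ::= bool num G
step 9: stack=$ G num bool  input=bool num $  — match bool
step 10: stack=$ G num  input=num $  — match num
step 11: stack=$ G  input=$  — expand G ::= λ
Accept reached after 11 steps.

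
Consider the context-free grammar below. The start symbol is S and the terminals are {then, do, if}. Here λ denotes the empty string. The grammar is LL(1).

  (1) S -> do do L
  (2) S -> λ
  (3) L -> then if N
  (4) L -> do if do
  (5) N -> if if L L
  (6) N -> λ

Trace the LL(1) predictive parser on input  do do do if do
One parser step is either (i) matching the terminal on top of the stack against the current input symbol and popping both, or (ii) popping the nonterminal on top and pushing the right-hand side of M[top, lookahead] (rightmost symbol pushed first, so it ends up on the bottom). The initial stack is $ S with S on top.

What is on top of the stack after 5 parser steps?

if

     Stack       Input             Action
  1  $ S         do do do if do $  expand S -> do do L
  2  $ L do do   do do do if do $  match do
  3  $ L do      do do if do $     match do
  4  $ L         do if do $        expand L -> do if do
  5  $ do if do  do if do $        match do
Stack after step 5: $ do if (top = if).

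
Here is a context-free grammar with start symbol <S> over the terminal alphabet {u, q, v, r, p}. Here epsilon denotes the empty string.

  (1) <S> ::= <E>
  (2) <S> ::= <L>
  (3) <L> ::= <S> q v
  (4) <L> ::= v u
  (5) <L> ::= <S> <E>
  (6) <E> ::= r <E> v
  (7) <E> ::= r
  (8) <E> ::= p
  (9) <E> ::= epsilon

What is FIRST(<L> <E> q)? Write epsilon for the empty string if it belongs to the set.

{p, q, r, v}

FIRST(<E>) = {epsilon, p, r}
FIRST(<S>) = {epsilon, p, q, r, v}  (via <E>, <L>)
FIRST(<L>) = {epsilon, p, q, r, v}  (via <S> q v, <S> <E>)
FIRST(<L> <E> q): take FIRST of each symbol in turn, carrying on past any symbol whose FIRST contains epsilon; result {p, q, r, v}.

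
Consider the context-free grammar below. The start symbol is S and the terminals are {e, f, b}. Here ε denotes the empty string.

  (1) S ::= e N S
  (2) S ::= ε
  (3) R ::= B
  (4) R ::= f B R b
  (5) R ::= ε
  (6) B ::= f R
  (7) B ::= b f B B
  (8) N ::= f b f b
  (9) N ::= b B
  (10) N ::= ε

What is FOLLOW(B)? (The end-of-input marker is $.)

FIRST(S): from S::=e N S we get {e}; from S::=ε we get {ε}. So FIRST(S) = {ε, e}.
FIRST(B): from B::=f R we get {f}; from B::=b f B B we get {b}. So FIRST(B) = {b, f}.
FIRST(N): from N::=f b f b we get {f}; from N::=b B we get {b}; from N::=ε we get {ε}. So FIRST(N) = {ε, b, f}.
FIRST(R): from R::=B we get {b, f}; from R::=f B R b we get {f}; from R::=ε we get {ε}. So FIRST(R) = {ε, b, f}.
FOLLOW(S) includes $ since S is the start symbol.
FOLLOW(S): in S::=e N S, the suffix after S is empty (adds nothing new). Thus FOLLOW(S) = {$}.
FOLLOW(N): in S::=e N S, N is followed by S with FIRST {ε, e}; in S::=e N S, the suffix after N is nullable, so FOLLOW(N) ⊇ FOLLOW(S) = {$}. Thus FOLLOW(N) = {$, e}.
FOLLOW(R): in R::=f B R b, R is followed by b with FIRST {b}; in B::=f R, the suffix after R is empty, so FOLLOW(R) ⊇ FOLLOW(B) = {$, b, e, f}. Thus FOLLOW(R) = {$, b, e, f}.
FOLLOW(B): in R::=B, the suffix after B is empty, so FOLLOW(B) ⊇ FOLLOW(R) = {$, b, e, f}; in R::=f B R b, B is followed by R b with FIRST {b, f}; in B::=b f B B (occurrence 1), B is followed by B with FIRST {b, f}; in B::=b f B B (occurrence 2), the suffix after B is empty (adds nothing new); in N::=b B, the suffix after B is empty, so FOLLOW(B) ⊇ FOLLOW(N) = {$, e}. Thus FOLLOW(B) = {$, b, e, f}.

{$, b, e, f}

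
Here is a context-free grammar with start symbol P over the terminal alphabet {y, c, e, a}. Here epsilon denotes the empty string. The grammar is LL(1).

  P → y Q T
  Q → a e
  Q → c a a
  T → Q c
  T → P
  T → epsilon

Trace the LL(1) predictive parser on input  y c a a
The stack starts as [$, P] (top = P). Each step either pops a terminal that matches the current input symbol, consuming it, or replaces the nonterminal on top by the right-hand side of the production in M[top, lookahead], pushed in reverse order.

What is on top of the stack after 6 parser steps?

step 1: stack=$ P  input=y c a a $  — expand P → y Q T
step 2: stack=$ T Q y  input=y c a a $  — match y
step 3: stack=$ T Q  input=c a a $  — expand Q → c a a
step 4: stack=$ T a a c  input=c a a $  — match c
step 5: stack=$ T a a  input=a a $  — match a
step 6: stack=$ T a  input=a $  — match a
Stack after step 6: $ T (top = T).

T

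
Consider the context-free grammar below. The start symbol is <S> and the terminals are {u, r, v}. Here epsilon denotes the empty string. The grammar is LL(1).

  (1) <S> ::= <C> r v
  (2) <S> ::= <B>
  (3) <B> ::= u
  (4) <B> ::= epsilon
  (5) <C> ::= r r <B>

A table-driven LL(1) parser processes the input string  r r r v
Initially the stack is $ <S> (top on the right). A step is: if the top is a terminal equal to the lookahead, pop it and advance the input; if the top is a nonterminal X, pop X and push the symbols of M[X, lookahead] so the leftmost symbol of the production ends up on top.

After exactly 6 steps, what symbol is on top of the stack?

     Stack          Input      Action
  1  $ <S>          r r r v $  expand <S> ::= <C> r v
  2  $ v r <C>      r r r v $  expand <C> ::= r r <B>
  3  $ v r <B> r r  r r r v $  match r
  4  $ v r <B> r    r r v $    match r
  5  $ v r <B>      r v $      expand <B> ::= epsilon
  6  $ v r          r v $      match r
Stack after step 6: $ v (top = v).

v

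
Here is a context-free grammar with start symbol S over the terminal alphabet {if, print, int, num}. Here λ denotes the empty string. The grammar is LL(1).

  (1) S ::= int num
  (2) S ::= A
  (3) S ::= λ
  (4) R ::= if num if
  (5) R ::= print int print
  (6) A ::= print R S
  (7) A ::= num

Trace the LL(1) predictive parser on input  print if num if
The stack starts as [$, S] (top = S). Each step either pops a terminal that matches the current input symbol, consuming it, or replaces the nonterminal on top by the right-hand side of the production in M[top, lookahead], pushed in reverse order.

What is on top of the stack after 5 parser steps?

num

     Stack          Input              Action
  1  $ S            print if num if $  expand S ::= A
  2  $ A            print if num if $  expand A ::= print R S
  3  $ S R print    print if num if $  match print
  4  $ S R          if num if $        expand R ::= if num if
  5  $ S if num if  if num if $        match if
Stack after step 5: $ S if num (top = num).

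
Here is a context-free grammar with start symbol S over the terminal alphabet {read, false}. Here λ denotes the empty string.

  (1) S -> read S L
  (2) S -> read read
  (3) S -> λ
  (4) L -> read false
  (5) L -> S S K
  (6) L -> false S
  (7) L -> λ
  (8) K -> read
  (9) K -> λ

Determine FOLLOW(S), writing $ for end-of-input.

{$, false, read}

FIRST(S): from S->read S L we get {read}; from S->read read we get {read}; from S->λ we get {λ}. So FIRST(S) = {λ, read}.
FIRST(K): from K->read we get {read}; from K->λ we get {λ}. So FIRST(K) = {λ, read}.
FIRST(L): from L->read false we get {read}; from L->S S K we get {λ, read}; from L->false S we get {false}; from L->λ we get {λ}. So FIRST(L) = {λ, false, read}.
FOLLOW(S) includes $ since S is the start symbol.
FOLLOW(S): in S->read S L, S is followed by L with FIRST {λ, false, read}; in S->read S L, the suffix after S is nullable (adds nothing new); in L->S S K (occurrence 1), S is followed by S K with FIRST {λ, read}; in L->S S K (occurrence 1), the suffix after S is nullable, so FOLLOW(S) ⊇ FOLLOW(L) = {$, false, read}; in L->S S K (occurrence 2), S is followed by K with FIRST {λ, read}; in L->S S K (occurrence 2), the suffix after S is nullable, so FOLLOW(S) ⊇ FOLLOW(L) = {$, false, read}; in L->false S, the suffix after S is empty, so FOLLOW(S) ⊇ FOLLOW(L) = {$, false, read}. Thus FOLLOW(S) = {$, false, read}.
FOLLOW(L): in S->read S L, the suffix after L is empty, so FOLLOW(L) ⊇ FOLLOW(S) = {$, false, read}. Thus FOLLOW(L) = {$, false, read}.
FOLLOW(K): in L->S S K, the suffix after K is empty, so FOLLOW(K) ⊇ FOLLOW(L) = {$, false, read}. Thus FOLLOW(K) = {$, false, read}.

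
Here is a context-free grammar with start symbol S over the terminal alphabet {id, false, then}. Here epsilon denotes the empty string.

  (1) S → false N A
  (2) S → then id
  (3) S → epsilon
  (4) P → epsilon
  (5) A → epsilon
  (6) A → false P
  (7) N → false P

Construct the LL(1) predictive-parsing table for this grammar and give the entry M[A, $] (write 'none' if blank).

A → epsilon

FIRST(S) = {epsilon, false, then}
FIRST(P) = {epsilon}
FIRST(A) = {epsilon, false}
FIRST(N) = {false}
FOLLOW(S) includes $ since S is the start symbol.
FOLLOW(S): S appears on no right-hand side. Thus FOLLOW(S) = {$}.
FOLLOW(A): in S→false N A, the suffix after A is empty, so FOLLOW(A) ⊇ FOLLOW(S) = {$}. Thus FOLLOW(A) = {$}.
For A → epsilon: FIRST(epsilon) = {epsilon}, so it goes in M[A, t] for t ∈ {}; since epsilon ∈ FIRST, also for every t ∈ FOLLOW(A) = {$}.
For A → false P: FIRST(false P) = {false}, so it goes in M[A, t] for t ∈ {false}.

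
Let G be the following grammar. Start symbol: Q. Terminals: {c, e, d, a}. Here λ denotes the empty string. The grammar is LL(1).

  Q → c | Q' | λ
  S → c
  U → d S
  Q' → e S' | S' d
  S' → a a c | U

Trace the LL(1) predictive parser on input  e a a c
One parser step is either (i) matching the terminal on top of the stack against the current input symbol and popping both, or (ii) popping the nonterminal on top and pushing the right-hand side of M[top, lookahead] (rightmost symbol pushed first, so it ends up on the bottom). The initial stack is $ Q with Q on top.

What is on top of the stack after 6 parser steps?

step 1: stack=$ Q  input=e a a c $  — expand Q → Q'
step 2: stack=$ Q'  input=e a a c $  — expand Q' → e S'
step 3: stack=$ S' e  input=e a a c $  — match e
step 4: stack=$ S'  input=a a c $  — expand S' → a a c
step 5: stack=$ c a a  input=a a c $  — match a
step 6: stack=$ c a  input=a c $  — match a
Stack after step 6: $ c (top = c).

c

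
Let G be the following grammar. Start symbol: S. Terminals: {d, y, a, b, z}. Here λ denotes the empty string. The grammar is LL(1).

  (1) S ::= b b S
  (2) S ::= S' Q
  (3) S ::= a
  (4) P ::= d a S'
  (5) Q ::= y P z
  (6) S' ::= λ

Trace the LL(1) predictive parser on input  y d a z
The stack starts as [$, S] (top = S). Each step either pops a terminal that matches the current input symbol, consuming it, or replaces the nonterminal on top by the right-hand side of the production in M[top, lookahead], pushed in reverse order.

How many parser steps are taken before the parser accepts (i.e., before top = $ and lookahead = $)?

step 1: stack=$ S  input=y d a z $  — expand S ::= S' Q
step 2: stack=$ Q S'  input=y d a z $  — expand S' ::= λ
step 3: stack=$ Q  input=y d a z $  — expand Q ::= y P z
step 4: stack=$ z P y  input=y d a z $  — match y
step 5: stack=$ z P  input=d a z $  — expand P ::= d a S'
step 6: stack=$ z S' a d  input=d a z $  — match d
step 7: stack=$ z S' a  input=a z $  — match a
step 8: stack=$ z S'  input=z $  — expand S' ::= λ
step 9: stack=$ z  input=z $  — match z
Accept reached after 9 steps.

9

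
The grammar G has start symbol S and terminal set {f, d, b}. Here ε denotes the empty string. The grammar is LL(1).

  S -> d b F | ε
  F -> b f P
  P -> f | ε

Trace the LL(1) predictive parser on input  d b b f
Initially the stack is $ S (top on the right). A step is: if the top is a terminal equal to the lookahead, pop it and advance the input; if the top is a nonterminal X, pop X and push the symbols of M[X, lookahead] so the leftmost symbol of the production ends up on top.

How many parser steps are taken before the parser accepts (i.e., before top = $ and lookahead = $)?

7

     Stack    Input      Action
  1  $ S      d b b f $  expand S -> d b F
  2  $ F b d  d b b f $  match d
  3  $ F b    b b f $    match b
  4  $ F      b f $      expand F -> b f P
  5  $ P f b  b f $      match b
  6  $ P f    f $        match f
  7  $ P      $          expand P -> ε
Accept reached after 7 steps.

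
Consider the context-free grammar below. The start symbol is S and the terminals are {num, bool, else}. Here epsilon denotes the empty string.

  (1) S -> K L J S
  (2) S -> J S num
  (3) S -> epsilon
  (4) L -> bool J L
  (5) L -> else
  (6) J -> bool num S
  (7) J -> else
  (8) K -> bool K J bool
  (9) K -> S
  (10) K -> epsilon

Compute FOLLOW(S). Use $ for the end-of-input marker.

{$, bool, else, num}

FIRST(L) = {bool, else}
FIRST(J) = {bool, else}
FIRST(S) = {epsilon, bool, else}  (via K L J S, J S num)
FIRST(K) = {epsilon, bool, else}  (via S)
FOLLOW(S) includes $ since S is the start symbol.
FOLLOW(L): in S->K L J S, L is followed by J S with FIRST {bool, else}; in L->bool J L, the suffix after L is empty (adds nothing new). Thus FOLLOW(L) = {bool, else}.
FOLLOW(K): in S->K L J S, K is followed by L J S with FIRST {bool, else}; in K->bool K J bool, K is followed by J bool with FIRST {bool, else}. Thus FOLLOW(K) = {bool, else}.
FOLLOW(S): in S->K L J S, the suffix after S is empty (adds nothing new); in S->J S num, S is followed by num with FIRST {num}; in J->bool num S, the suffix after S is empty, so FOLLOW(S) ⊇ FOLLOW(J) = {$, bool, else, num}; in K->S, the suffix after S is empty, so FOLLOW(S) ⊇ FOLLOW(K) = {bool, else}. Thus FOLLOW(S) = {$, bool, else, num}.
FOLLOW(J): in S->K L J S, J is followed by S with FIRST {epsilon, bool, else}; in S->K L J S, the suffix after J is nullable, so FOLLOW(J) ⊇ FOLLOW(S) = {$, bool, else, num}; in S->J S num, J is followed by S num with FIRST {bool, else, num}; in L->bool J L, J is followed by L with FIRST {bool, else}; in K->bool K J bool, J is followed by bool with FIRST {bool}. Thus FOLLOW(J) = {$, bool, else, num}.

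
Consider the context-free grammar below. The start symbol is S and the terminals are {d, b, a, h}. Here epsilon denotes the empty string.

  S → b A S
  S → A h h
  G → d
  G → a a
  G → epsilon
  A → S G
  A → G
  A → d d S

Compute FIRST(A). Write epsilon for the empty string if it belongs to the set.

{epsilon, a, b, d, h}

FIRST(G): from G→d we get {d}; from G→a a we get {a}; from G→epsilon we get {epsilon}. So FIRST(G) = {epsilon, a, d}.
FIRST(S): from S→b A S we get {b}; from S→A h h we get {a, b, d, h}. So FIRST(S) = {a, b, d, h}.
FIRST(A): from A→S G we get {a, b, d, h}; from A→G we get {epsilon, a, d}; from A→d d S we get {d}. So FIRST(A) = {epsilon, a, b, d, h}.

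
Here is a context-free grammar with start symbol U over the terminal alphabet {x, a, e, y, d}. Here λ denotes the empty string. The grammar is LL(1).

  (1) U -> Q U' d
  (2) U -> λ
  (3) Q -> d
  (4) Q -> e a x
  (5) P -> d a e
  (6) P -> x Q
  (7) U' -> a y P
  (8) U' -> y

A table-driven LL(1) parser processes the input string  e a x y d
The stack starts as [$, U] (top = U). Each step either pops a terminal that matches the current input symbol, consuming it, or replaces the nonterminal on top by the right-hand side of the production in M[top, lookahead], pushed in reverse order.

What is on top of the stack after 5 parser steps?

     Stack         Input        Action
  1  $ U           e a x y d $  expand U -> Q U' d
  2  $ d U' Q      e a x y d $  expand Q -> e a x
  3  $ d U' x a e  e a x y d $  match e
  4  $ d U' x a    a x y d $    match a
  5  $ d U' x      x y d $      match x
Stack after step 5: $ d U' (top = U').

U'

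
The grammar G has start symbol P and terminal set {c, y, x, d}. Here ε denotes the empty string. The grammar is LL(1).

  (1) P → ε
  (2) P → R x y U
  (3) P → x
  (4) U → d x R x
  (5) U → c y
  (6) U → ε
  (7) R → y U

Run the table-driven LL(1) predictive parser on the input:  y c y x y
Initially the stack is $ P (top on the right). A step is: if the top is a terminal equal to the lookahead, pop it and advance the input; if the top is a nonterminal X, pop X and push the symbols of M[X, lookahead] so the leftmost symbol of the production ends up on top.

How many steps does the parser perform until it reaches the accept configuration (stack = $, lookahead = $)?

9

     Stack        Input        Action
  1  $ P          y c y x y $  expand P → R x y U
  2  $ U y x R    y c y x y $  expand R → y U
  3  $ U y x U y  y c y x y $  match y
  4  $ U y x U    c y x y $    expand U → c y
  5  $ U y x y c  c y x y $    match c
  6  $ U y x y    y x y $      match y
  7  $ U y x      x y $        match x
  8  $ U y        y $          match y
  9  $ U          $            expand U → ε
Accept reached after 9 steps.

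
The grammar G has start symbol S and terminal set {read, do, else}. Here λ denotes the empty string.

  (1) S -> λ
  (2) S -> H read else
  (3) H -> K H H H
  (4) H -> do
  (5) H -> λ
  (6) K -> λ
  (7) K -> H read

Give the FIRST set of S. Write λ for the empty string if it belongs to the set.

{λ, do, read}

FIRST(S): from S->λ we get {λ}; from S->H read else we get {do, read}. So FIRST(S) = {λ, do, read}.
FIRST(H): from H->K H H H we get {λ, do, read}; from H->do we get {do}; from H->λ we get {λ}. So FIRST(H) = {λ, do, read}.
FIRST(K): from K->λ we get {λ}; from K->H read we get {do, read}. So FIRST(K) = {λ, do, read}.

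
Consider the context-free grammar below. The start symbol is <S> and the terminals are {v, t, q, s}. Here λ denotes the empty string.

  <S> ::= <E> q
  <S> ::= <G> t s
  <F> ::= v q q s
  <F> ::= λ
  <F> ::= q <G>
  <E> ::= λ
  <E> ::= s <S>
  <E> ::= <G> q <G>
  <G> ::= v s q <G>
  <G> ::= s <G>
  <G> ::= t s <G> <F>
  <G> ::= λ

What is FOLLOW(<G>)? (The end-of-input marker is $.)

FIRST(<F>): from <F>::=v q q s we get {v}; from <F>::=λ we get {λ}; from <F>::=q <G> we get {q}. So FIRST(<F>) = {λ, q, v}.
FIRST(<G>): from <G>::=v s q <G> we get {v}; from <G>::=s <G> we get {s}; from <G>::=t s <G> <F> we get {t}; from <G>::=λ we get {λ}. So FIRST(<G>) = {λ, s, t, v}.
FIRST(<E>): from <E>::=λ we get {λ}; from <E>::=s <S> we get {s}; from <E>::=<G> q <G> we get {q, s, t, v}. So FIRST(<E>) = {λ, q, s, t, v}.
FIRST(<S>): from <S>::=<E> q we get {q, s, t, v}; from <S>::=<G> t s we get {s, t, v}. So FIRST(<S>) = {q, s, t, v}.
FOLLOW(<S>) includes $ since <S> is the start symbol.
FOLLOW(<E>): in <S>::=<E> q, <E> is followed by q with FIRST {q}. Thus FOLLOW(<E>) = {q}.
FOLLOW(<S>): in <E>::=s <S>, the suffix after <S> is empty, so FOLLOW(<S>) ⊇ FOLLOW(<E>) = {q}. Thus FOLLOW(<S>) = {$, q}.
FOLLOW(<F>): in <G>::=t s <G> <F>, the suffix after <F> is empty, so FOLLOW(<F>) ⊇ FOLLOW(<G>) = {q, t, v}. Thus FOLLOW(<F>) = {q, t, v}.
FOLLOW(<G>): in <S>::=<G> t s, <G> is followed by t s with FIRST {t}; in <F>::=q <G>, the suffix after <G> is empty, so FOLLOW(<G>) ⊇ FOLLOW(<F>) = {q, t, v}; in <E>::=<G> q <G> (occurrence 1), <G> is followed by q <G> with FIRST {q}; in <E>::=<G> q <G> (occurrence 2), the suffix after <G> is empty, so FOLLOW(<G>) ⊇ FOLLOW(<E>) = {q}; in <G>::=v s q <G>, the suffix after <G> is empty (adds nothing new); in <G>::=s <G>, the suffix after <G> is empty (adds nothing new); in <G>::=t s <G> <F>, <G> is followed by <F> with FIRST {λ, q, v}; in <G>::=t s <G> <F>, the suffix after <G> is nullable (adds nothing new). Thus FOLLOW(<G>) = {q, t, v}.

{q, t, v}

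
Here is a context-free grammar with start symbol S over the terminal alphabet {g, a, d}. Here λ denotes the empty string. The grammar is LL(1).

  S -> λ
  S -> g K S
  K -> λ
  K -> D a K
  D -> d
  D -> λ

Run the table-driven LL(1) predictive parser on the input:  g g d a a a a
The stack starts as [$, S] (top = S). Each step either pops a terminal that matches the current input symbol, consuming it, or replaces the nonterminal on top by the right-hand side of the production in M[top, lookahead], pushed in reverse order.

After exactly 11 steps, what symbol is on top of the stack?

step 1: stack=$ S  input=g g d a a a a $  — expand S -> g K S
step 2: stack=$ S K g  input=g g d a a a a $  — match g
step 3: stack=$ S K  input=g d a a a a $  — expand K -> λ
step 4: stack=$ S  input=g d a a a a $  — expand S -> g K S
step 5: stack=$ S K g  input=g d a a a a $  — match g
step 6: stack=$ S K  input=d a a a a $  — expand K -> D a K
step 7: stack=$ S K a D  input=d a a a a $  — expand D -> d
step 8: stack=$ S K a d  input=d a a a a $  — match d
step 9: stack=$ S K a  input=a a a a $  — match a
step 10: stack=$ S K  input=a a a $  — expand K -> D a K
step 11: stack=$ S K a D  input=a a a $  — expand D -> λ
Stack after step 11: $ S K a (top = a).

a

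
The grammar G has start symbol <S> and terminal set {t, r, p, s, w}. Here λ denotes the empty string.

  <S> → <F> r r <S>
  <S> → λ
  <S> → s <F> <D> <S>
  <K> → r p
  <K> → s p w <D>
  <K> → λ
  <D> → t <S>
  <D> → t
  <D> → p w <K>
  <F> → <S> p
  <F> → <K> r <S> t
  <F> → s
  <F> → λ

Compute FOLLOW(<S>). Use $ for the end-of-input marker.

FIRST(<K>) = {λ, r, s}
FIRST(<D>) = {p, t}
FIRST(<S>) = {λ, p, r, s}  (via <F> r r <S>)
FIRST(<F>) = {λ, p, r, s}  (via <S> p, <K> r <S> t)
FOLLOW(<S>) includes $ since <S> is the start symbol.
FOLLOW(<F>): in <S>→<F> r r <S>, <F> is followed by r r <S> with FIRST {r}; in <S>→s <F> <D> <S>, <F> is followed by <D> <S> with FIRST {p, t}. Thus FOLLOW(<F>) = {p, r, t}.
FOLLOW(<S>): in <S>→<F> r r <S>, the suffix after <S> is empty (adds nothing new); in <S>→s <F> <D> <S>, the suffix after <S> is empty (adds nothing new); in <D>→t <S>, the suffix after <S> is empty, so FOLLOW(<S>) ⊇ FOLLOW(<D>) = {$, p, r, s, t}; in <F>→<S> p, <S> is followed by p with FIRST {p}; in <F>→<K> r <S> t, <S> is followed by t with FIRST {t}. Thus FOLLOW(<S>) = {$, p, r, s, t}.
FOLLOW(<K>): in <D>→p w <K>, the suffix after <K> is empty, so FOLLOW(<K>) ⊇ FOLLOW(<D>) = {$, p, r, s, t}; in <F>→<K> r <S> t, <K> is followed by r <S> t with FIRST {r}. Thus FOLLOW(<K>) = {$, p, r, s, t}.
FOLLOW(<D>): in <S>→s <F> <D> <S>, <D> is followed by <S> with FIRST {λ, p, r, s}; in <S>→s <F> <D> <S>, the suffix after <D> is nullable, so FOLLOW(<D>) ⊇ FOLLOW(<S>) = {$, p, r, s, t}; in <K>→s p w <D>, the suffix after <D> is empty, so FOLLOW(<D>) ⊇ FOLLOW(<K>) = {$, p, r, s, t}. Thus FOLLOW(<D>) = {$, p, r, s, t}.

{$, p, r, s, t}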